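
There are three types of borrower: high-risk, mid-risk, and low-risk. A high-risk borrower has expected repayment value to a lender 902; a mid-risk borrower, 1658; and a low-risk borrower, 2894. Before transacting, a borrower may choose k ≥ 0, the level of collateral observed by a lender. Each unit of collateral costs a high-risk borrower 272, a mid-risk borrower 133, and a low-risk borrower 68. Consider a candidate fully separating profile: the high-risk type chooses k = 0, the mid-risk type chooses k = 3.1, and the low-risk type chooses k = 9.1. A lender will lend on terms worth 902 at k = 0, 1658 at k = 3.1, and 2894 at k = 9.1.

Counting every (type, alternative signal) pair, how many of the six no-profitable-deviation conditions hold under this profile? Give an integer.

Mid-risk (own payoff 1658 − 133×3.1 = 1245.7): to k=0 gives 902 → no gain ✓; to k=9.1 gives 2894 − 133×9.1 = 1683.7 → profitable ✗.
Low-risk (own payoff 2894 − 68×9.1 = 2275.2): to k=0 gives 902 → no gain ✓; to k=3.1 gives 1658 − 68×3.1 = 1447.2 → no gain ✓.
High-risk (own payoff 902): to k=3.1 gives 1658 − 272×3.1 = 814.8 → no gain ✓; to k=9.1 gives 2894 − 272×9.1 = 418.8 → no gain ✓.
5 of the 6 constraints hold; not an equilibrium.

5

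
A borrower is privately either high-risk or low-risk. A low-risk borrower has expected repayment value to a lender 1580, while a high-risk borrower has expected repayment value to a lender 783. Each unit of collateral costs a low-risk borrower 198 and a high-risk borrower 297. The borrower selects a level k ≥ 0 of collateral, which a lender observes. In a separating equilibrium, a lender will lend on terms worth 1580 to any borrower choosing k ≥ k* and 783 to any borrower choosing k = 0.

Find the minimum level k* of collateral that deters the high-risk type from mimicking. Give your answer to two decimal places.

A high-risk borrower choosing k = 0 receives 783.
Imitating at k* instead would pay 1580 at cost 297·k*, netting 1580 − 297·k*.
Indifference: 783 = 1580 − 297·k*, so k* = (1580 − 783) / 297 ≈ 2.68.
At k* the high-risk type's incentive constraint just binds; the low-risk type strictly prefers k* since its per-unit cost is lower.

2.68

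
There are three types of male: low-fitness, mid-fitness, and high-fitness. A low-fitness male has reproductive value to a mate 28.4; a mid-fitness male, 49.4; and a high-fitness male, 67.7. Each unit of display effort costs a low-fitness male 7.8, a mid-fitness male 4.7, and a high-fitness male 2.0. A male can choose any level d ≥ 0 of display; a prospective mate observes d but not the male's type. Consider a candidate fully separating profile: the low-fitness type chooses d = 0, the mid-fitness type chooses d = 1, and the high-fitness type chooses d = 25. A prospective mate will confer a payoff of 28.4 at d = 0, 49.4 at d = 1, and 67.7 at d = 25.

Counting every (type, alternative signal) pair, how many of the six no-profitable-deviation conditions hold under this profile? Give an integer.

3

Low-fitness (own payoff 28.4): to d=1 gives 49.4 − 7.8×1 = 41.6 → profitable ✗; to d=25 gives 67.7 − 7.8×25 = -127.3 → no gain ✓.
Mid-fitness (own payoff 49.4 − 4.7×1 = 44.7): to d=0 gives 28.4 → no gain ✓; to d=25 gives 67.7 − 4.7×25 = -49.8 → no gain ✓.
High-fitness (own payoff 67.7 − 2.0×25 = 17.7): to d=0 gives 28.4 → profitable ✗; to d=1 gives 49.4 − 2.0×1 = 47.4 → profitable ✗.
3 of the 6 constraints hold; not an equilibrium.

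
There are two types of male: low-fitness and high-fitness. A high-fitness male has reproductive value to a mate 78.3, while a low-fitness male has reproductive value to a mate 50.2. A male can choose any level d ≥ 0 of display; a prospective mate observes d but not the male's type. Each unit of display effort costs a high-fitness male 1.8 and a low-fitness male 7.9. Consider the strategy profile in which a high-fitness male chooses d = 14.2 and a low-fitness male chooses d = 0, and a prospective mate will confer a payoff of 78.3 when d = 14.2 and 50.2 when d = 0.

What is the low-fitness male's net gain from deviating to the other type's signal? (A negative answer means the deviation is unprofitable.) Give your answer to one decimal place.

Playing d = 0 the low-fitness male receives 50.2.
Deviating to d = 14.2 brings payment 78.3 at cost 7.9 × 14.2 = 112.18, netting -33.88.
Gain from deviating: -33.88 − 50.2 = -84.08, i.e. -84.1 to one decimal place.
The gain is negative, so the low-fitness type's incentive-compatibility constraint is satisfied.

-84.1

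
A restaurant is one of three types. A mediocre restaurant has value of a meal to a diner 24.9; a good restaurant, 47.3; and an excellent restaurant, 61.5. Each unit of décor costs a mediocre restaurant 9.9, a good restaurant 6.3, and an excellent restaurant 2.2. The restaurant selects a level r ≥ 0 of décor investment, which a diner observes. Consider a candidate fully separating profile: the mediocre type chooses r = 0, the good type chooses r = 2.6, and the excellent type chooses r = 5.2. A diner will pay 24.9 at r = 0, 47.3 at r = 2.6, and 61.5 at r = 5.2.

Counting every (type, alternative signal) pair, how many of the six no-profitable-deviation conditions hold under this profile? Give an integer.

6

Excellent (own payoff 61.5 − 2.2×5.2 = 50.06): to r=0 gives 24.9 → no gain ✓; to r=2.6 gives 47.3 − 2.2×2.6 = 41.58 → no gain ✓.
Mediocre (own payoff 24.9): to r=2.6 gives 47.3 − 9.9×2.6 = 21.56 → no gain ✓; to r=5.2 gives 61.5 − 9.9×5.2 = 10.02 → no gain ✓.
Good (own payoff 47.3 − 6.3×2.6 = 30.92): to r=0 gives 24.9 → no gain ✓; to r=5.2 gives 61.5 − 6.3×5.2 = 28.74 → no gain ✓.
6 of the 6 constraints hold; this profile is a separating equilibrium.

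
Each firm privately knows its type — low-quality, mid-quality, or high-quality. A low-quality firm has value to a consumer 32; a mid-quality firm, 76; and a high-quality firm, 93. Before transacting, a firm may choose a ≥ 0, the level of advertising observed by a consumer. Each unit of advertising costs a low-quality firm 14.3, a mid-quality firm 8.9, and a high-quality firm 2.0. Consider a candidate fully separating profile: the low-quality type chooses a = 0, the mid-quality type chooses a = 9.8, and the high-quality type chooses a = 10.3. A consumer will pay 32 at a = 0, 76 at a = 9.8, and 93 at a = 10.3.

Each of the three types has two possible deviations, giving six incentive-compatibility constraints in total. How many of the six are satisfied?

4

Mid-quality (own payoff 76 − 8.9×9.8 = -11.22): to a=0 gives 32 → profitable ✗; to a=10.3 gives 93 − 8.9×10.3 = 1.33 → profitable ✗.
Low-quality (own payoff 32): to a=9.8 gives 76 − 14.3×9.8 = -64.14 → no gain ✓; to a=10.3 gives 93 − 14.3×10.3 = -54.29 → no gain ✓.
High-quality (own payoff 93 − 2.0×10.3 = 72.4): to a=0 gives 32 → no gain ✓; to a=9.8 gives 76 − 2.0×9.8 = 56.4 → no gain ✓.
4 of the 6 constraints hold; not an equilibrium.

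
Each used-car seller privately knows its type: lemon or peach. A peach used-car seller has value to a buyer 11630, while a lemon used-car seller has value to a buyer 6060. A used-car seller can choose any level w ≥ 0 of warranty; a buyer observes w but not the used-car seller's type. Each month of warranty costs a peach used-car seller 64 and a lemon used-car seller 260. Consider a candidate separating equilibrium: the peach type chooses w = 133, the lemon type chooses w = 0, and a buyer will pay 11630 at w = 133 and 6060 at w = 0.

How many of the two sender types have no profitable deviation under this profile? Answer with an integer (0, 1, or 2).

1

Lemon type: stay at 0 → 6060; mimic → 11630 − 260 × 133 = -22950. IC holds (6060 ≥ -22950).
Peach type: signal → 11630 − 64 × 133 = 3118; deviate to 0 → 6060. IC fails (3118 < 6060).
1 of 2 constraints hold, so this profile is not an equilibrium.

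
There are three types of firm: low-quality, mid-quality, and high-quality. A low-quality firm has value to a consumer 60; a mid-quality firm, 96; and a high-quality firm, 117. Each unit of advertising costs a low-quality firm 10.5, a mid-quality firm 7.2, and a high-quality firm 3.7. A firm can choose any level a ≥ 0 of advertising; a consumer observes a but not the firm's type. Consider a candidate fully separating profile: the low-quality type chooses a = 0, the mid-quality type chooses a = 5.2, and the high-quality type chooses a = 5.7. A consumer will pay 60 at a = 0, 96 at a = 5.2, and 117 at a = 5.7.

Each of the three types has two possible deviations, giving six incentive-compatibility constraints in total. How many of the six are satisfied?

Low-quality (own payoff 60): to a=5.2 gives 96 − 10.5×5.2 = 41.4 → no gain ✓; to a=5.7 gives 117 − 10.5×5.7 = 57.15 → no gain ✓.
High-quality (own payoff 117 − 3.7×5.7 = 95.91): to a=0 gives 60 → no gain ✓; to a=5.2 gives 96 − 3.7×5.2 = 76.76 → no gain ✓.
Mid-quality (own payoff 96 − 7.2×5.2 = 58.56): to a=0 gives 60 → profitable ✗; to a=5.7 gives 117 − 7.2×5.7 = 75.96 → profitable ✗.
4 of the 6 constraints hold; not an equilibrium.

4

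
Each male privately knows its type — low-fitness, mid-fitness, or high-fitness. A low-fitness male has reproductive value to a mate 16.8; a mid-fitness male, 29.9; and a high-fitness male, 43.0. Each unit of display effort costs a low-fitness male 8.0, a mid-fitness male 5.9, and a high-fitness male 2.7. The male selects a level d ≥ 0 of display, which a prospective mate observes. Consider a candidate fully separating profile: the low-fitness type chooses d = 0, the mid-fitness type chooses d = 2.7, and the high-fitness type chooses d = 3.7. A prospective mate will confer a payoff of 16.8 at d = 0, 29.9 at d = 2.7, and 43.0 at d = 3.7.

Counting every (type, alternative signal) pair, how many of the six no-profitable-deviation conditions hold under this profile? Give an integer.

4

High-fitness (own payoff 43.0 − 2.7×3.7 = 33.01): to d=0 gives 16.8 → no gain ✓; to d=2.7 gives 29.9 − 2.7×2.7 = 22.61 → no gain ✓.
Mid-fitness (own payoff 29.9 − 5.9×2.7 = 13.97): to d=0 gives 16.8 → profitable ✗; to d=3.7 gives 43.0 − 5.9×3.7 = 21.17 → profitable ✗.
Low-fitness (own payoff 16.8): to d=2.7 gives 29.9 − 8.0×2.7 = 8.3 → no gain ✓; to d=3.7 gives 43.0 − 8.0×3.7 = 13.4 → no gain ✓.
4 of the 6 constraints hold; not an equilibrium.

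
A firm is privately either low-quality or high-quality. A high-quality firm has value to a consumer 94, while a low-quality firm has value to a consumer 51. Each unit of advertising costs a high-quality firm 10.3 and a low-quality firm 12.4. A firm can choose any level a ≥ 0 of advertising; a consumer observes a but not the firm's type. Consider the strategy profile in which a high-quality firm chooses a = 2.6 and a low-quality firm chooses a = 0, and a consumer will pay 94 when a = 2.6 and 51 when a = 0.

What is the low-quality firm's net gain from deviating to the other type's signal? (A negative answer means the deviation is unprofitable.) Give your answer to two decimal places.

Playing a = 0 the low-quality firm receives 51.
Deviating to a = 2.6 brings payment 94 at cost 12.4 × 2.6 = 32.24, netting 61.76.
Gain from deviating: 61.76 − 51 = 10.76.
The gain is positive, so the low-quality type's incentive-compatibility constraint is violated — this profile is not a separating equilibrium.

10.76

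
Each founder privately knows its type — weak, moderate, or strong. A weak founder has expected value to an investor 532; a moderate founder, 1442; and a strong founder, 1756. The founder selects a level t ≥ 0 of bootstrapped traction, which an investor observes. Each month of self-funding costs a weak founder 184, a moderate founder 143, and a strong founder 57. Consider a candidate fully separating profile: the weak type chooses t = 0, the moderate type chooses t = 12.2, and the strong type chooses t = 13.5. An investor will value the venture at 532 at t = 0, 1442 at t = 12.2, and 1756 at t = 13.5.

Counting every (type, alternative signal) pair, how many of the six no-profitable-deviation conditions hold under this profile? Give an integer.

Strong (own payoff 1756 − 57×13.5 = 986.5): to t=0 gives 532 → no gain ✓; to t=12.2 gives 1442 − 57×12.2 = 746.6 → no gain ✓.
Weak (own payoff 532): to t=12.2 gives 1442 − 184×12.2 = -802.8 → no gain ✓; to t=13.5 gives 1756 − 184×13.5 = -728 → no gain ✓.
Moderate (own payoff 1442 − 143×12.2 = -302.6): to t=0 gives 532 → profitable ✗; to t=13.5 gives 1756 − 143×13.5 = -174.5 → profitable ✗.
4 of the 6 constraints hold; not an equilibrium.

4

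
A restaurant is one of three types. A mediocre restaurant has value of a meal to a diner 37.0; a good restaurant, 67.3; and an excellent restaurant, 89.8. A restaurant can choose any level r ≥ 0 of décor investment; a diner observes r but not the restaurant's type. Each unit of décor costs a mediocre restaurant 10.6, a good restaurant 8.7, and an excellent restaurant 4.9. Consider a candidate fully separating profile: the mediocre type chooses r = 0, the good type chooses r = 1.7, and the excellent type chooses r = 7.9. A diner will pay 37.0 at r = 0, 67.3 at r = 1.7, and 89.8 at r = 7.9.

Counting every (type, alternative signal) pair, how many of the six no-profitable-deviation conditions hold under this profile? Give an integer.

Mediocre (own payoff 37.0): to r=1.7 gives 67.3 − 10.6×1.7 = 49.28 → profitable ✗; to r=7.9 gives 89.8 − 10.6×7.9 = 6.06 → no gain ✓.
Good (own payoff 67.3 − 8.7×1.7 = 52.51): to r=0 gives 37.0 → no gain ✓; to r=7.9 gives 89.8 − 8.7×7.9 = 21.07 → no gain ✓.
Excellent (own payoff 89.8 − 4.9×7.9 = 51.09): to r=0 gives 37.0 → no gain ✓; to r=1.7 gives 67.3 − 4.9×1.7 = 58.97 → profitable ✗.
4 of the 6 constraints hold; not an equilibrium.

4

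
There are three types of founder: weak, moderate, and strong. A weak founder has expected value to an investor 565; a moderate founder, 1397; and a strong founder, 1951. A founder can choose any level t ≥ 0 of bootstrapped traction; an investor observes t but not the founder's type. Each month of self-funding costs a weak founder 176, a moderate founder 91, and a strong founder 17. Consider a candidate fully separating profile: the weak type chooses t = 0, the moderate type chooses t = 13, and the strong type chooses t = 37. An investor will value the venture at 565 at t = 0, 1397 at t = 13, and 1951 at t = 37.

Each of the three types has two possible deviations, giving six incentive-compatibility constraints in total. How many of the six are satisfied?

Weak (own payoff 565): to t=13 gives 1397 − 176×13 = -891 → no gain ✓; to t=37 gives 1951 − 176×37 = -4561 → no gain ✓.
Moderate (own payoff 1397 − 91×13 = 214): to t=0 gives 565 → profitable ✗; to t=37 gives 1951 − 91×37 = -1416 → no gain ✓.
Strong (own payoff 1951 − 17×37 = 1322): to t=0 gives 565 → no gain ✓; to t=13 gives 1397 − 17×13 = 1176 → no gain ✓.
5 of the 6 constraints hold; not an equilibrium.

5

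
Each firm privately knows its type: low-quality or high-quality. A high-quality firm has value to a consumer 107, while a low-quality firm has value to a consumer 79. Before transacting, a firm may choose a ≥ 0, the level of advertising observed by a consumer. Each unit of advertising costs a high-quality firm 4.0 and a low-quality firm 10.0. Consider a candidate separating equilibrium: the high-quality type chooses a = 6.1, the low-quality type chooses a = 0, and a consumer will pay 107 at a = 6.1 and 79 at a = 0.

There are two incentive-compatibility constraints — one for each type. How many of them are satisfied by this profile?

High-quality type: signal → 107 − 4.0 × 6.1 = 82.6; deviate to 0 → 79. IC holds (82.6 ≥ 79).
Low-quality type: stay at 0 → 79; mimic → 107 − 10.0 × 6.1 = 46. IC holds (79 ≥ 46).
2 of 2 constraints hold, so this is a separating equilibrium.

2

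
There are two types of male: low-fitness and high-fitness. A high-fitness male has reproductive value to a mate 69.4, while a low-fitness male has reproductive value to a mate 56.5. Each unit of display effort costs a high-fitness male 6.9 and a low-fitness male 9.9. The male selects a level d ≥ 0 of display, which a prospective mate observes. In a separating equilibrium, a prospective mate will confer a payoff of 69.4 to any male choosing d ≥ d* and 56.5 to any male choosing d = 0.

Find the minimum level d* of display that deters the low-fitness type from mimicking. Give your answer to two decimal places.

A low-fitness male choosing d = 0 receives 56.5.
Imitating at d* instead would pay 69.4 at cost 9.9·d*, netting 69.4 − 9.9·d*.
Indifference: 56.5 = 69.4 − 9.9·d*, so d* = (69.4 − 56.5) / 9.9 ≈ 1.30.
This is the low-fitness type's binding incentive-compatibility constraint; any d ≥ 1.30 sustains separation on that side.

1.30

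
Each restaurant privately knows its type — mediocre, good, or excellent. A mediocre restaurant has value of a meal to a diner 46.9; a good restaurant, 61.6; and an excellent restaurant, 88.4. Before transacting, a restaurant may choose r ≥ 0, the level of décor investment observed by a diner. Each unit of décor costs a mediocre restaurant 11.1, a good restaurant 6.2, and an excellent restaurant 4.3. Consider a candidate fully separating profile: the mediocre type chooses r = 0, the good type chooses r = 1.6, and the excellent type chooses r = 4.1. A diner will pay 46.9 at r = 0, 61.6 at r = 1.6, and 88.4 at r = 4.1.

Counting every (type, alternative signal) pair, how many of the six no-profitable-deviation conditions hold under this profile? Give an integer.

Good (own payoff 61.6 − 6.2×1.6 = 51.68): to r=0 gives 46.9 → no gain ✓; to r=4.1 gives 88.4 − 6.2×4.1 = 62.98 → profitable ✗.
Mediocre (own payoff 46.9): to r=1.6 gives 61.6 − 11.1×1.6 = 43.84 → no gain ✓; to r=4.1 gives 88.4 − 11.1×4.1 = 42.89 → no gain ✓.
Excellent (own payoff 88.4 − 4.3×4.1 = 70.77): to r=0 gives 46.9 → no gain ✓; to r=1.6 gives 61.6 − 4.3×1.6 = 54.72 → no gain ✓.
5 of the 6 constraints hold; not an equilibrium.

5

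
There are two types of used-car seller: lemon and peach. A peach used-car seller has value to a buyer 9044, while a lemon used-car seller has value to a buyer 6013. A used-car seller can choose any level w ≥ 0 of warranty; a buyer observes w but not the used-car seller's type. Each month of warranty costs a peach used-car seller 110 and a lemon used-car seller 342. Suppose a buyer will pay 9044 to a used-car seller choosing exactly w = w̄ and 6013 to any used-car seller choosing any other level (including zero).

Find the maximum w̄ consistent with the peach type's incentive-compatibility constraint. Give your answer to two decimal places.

Choosing w̄ yields the peach type 9044 − 110·w̄; choosing zero yields 6013.
The peach type is indifferent at 9044 − 110·w̄ = 6013, i.e. w̄ = (9044 − 6013) / 110 ≈ 27.55.
For any w̄ above 27.55 the peach type would rather pool at zero, so separation collapses.

27.55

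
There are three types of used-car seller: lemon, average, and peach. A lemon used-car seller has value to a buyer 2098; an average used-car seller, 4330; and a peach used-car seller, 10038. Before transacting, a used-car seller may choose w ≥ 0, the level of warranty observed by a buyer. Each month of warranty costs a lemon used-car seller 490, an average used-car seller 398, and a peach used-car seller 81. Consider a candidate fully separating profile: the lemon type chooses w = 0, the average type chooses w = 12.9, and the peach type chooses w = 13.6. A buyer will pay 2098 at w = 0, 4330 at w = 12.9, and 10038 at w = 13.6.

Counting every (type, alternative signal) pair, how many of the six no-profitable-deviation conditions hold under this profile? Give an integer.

Lemon (own payoff 2098): to w=12.9 gives 4330 − 490×12.9 = -1991 → no gain ✓; to w=13.6 gives 10038 − 490×13.6 = 3374 → profitable ✗.
Average (own payoff 4330 − 398×12.9 = -804.2): to w=0 gives 2098 → profitable ✗; to w=13.6 gives 10038 − 398×13.6 = 4625.2 → profitable ✗.
Peach (own payoff 10038 − 81×13.6 = 8936.4): to w=0 gives 2098 → no gain ✓; to w=12.9 gives 4330 − 81×12.9 = 3285.1 → no gain ✓.
3 of the 6 constraints hold; not an equilibrium.

3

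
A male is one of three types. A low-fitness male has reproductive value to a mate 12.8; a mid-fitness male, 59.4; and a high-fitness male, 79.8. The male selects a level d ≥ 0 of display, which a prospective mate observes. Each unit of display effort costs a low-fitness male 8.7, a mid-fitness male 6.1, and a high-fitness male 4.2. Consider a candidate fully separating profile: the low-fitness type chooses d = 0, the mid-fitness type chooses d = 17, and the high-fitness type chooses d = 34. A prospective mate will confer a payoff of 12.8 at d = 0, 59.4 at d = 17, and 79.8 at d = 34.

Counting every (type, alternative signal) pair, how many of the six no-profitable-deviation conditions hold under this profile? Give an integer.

3

Low-fitness (own payoff 12.8): to d=17 gives 59.4 − 8.7×17 = -88.5 → no gain ✓; to d=34 gives 79.8 − 8.7×34 = -216 → no gain ✓.
High-fitness (own payoff 79.8 − 4.2×34 = -63): to d=0 gives 12.8 → profitable ✗; to d=17 gives 59.4 − 4.2×17 = -12 → profitable ✗.
Mid-fitness (own payoff 59.4 − 6.1×17 = -44.3): to d=0 gives 12.8 → profitable ✗; to d=34 gives 79.8 − 6.1×34 = -127.6 → no gain ✓.
3 of the 6 constraints hold; not an equilibrium.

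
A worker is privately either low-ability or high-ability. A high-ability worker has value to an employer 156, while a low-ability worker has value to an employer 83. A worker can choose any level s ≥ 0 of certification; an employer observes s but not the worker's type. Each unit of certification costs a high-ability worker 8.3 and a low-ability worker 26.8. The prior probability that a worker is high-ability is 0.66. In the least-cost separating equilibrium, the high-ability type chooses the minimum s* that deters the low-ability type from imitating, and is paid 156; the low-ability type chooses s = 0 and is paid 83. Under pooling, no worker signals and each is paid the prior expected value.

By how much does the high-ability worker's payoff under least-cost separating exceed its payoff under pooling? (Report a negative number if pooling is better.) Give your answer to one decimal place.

Least-cost separating signal: s* solves 83 = 156 − 26.8·s*, so s* = (156 − 83)/26.8 ≈ 2.7239.
High-ability type's separating payoff: 156 − 8.3 × s* = 156 − 8.3 × (156 − 83)/26.8 = 156 − 605.9/26.8 ≈ 133.392.
Pooling payoff: 0.66 × 156 + 0.34 × 83 = 131.18.
Difference: 133.392 − 131.18 = 2.212, i.e. 2.2 to one decimal place.
The high-ability type prefers to separate.

2.2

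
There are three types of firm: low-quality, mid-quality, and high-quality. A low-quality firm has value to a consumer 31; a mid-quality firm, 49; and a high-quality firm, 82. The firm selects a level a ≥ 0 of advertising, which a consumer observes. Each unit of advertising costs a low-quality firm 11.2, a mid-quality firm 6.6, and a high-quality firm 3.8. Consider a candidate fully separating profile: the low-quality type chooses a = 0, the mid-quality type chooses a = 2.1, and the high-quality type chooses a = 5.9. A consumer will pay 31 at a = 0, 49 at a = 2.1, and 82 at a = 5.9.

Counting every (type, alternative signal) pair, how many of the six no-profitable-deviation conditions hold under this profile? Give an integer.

High-quality (own payoff 82 − 3.8×5.9 = 59.58): to a=0 gives 31 → no gain ✓; to a=2.1 gives 49 − 3.8×2.1 = 41.02 → no gain ✓.
Mid-quality (own payoff 49 − 6.6×2.1 = 35.14): to a=0 gives 31 → no gain ✓; to a=5.9 gives 82 − 6.6×5.9 = 43.06 → profitable ✗.
Low-quality (own payoff 31): to a=2.1 gives 49 − 11.2×2.1 = 25.48 → no gain ✓; to a=5.9 gives 82 − 11.2×5.9 = 15.92 → no gain ✓.
5 of the 6 constraints hold; not an equilibrium.

5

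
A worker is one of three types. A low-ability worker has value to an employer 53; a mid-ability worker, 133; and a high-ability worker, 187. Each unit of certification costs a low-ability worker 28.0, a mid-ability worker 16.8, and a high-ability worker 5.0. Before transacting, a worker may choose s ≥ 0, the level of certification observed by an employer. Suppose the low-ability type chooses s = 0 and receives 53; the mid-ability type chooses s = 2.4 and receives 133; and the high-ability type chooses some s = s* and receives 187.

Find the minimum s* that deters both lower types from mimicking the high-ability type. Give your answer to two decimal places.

Mid-ability type (on-path payoff 133 − 16.8×2.4 = 92.68) won't mimic when 92.68 ≥ 187 − 16.8·s*, i.e. s* ≥ 5.61.
Low-ability type (on-path payoff 53) won't mimic when 53 ≥ 187 − 28.0·s*, i.e. s* ≥ 4.79.
Both must hold, so s* = max(4.79, 5.61) = 5.61. The mid-ability type's constraint binds.

5.61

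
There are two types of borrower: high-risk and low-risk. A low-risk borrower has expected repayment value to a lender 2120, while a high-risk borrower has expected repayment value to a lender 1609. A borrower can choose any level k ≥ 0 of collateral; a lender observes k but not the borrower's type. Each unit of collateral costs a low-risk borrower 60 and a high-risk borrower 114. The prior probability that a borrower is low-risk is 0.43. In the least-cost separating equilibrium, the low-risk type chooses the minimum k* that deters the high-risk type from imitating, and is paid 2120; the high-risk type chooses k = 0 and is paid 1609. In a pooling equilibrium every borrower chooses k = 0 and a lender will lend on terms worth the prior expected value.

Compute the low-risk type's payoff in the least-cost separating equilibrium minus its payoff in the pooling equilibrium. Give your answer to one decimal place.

22.3

Least-cost separating signal: k* solves 1609 = 2120 − 114·k*, so k* = (2120 − 1609)/114 ≈ 4.4825.
Low-risk type's separating payoff: 2120 − 60 × k* = 2120 − 60 × (2120 − 1609)/114 = 2120 − 30660/114 ≈ 1851.053.
Pooling payoff: 0.43 × 2120 + 0.57 × 1609 = 1828.73.
Difference: 1851.053 − 1828.73 = 22.323, i.e. 22.3 to one decimal place.
The low-risk type prefers to separate.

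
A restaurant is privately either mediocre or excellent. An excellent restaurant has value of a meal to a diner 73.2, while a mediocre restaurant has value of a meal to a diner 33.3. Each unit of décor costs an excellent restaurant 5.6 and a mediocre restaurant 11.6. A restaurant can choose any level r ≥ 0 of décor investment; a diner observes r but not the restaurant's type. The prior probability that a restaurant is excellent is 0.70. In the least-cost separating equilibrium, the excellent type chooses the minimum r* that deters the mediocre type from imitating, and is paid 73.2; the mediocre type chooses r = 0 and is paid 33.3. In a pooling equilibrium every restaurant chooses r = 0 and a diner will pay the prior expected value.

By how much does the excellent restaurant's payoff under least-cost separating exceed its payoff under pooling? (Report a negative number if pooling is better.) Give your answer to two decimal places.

Least-cost separating signal: r* solves 33.3 = 73.2 − 11.6·r*, so r* = (73.2 − 33.3)/11.6 ≈ 3.4397.
Excellent type's separating payoff: 73.2 − 5.6 × r* = 73.2 − 5.6 × (73.2 − 33.3)/11.6 = 73.2 − 223.44/11.6 ≈ 53.9379.
Pooling payoff: 0.70 × 73.2 + 0.30 × 33.3 = 61.23.
Difference: 53.9379 − 61.23 = -7.2921, i.e. -7.29 to two decimal places.
The excellent type would prefer the pooling outcome.

-7.29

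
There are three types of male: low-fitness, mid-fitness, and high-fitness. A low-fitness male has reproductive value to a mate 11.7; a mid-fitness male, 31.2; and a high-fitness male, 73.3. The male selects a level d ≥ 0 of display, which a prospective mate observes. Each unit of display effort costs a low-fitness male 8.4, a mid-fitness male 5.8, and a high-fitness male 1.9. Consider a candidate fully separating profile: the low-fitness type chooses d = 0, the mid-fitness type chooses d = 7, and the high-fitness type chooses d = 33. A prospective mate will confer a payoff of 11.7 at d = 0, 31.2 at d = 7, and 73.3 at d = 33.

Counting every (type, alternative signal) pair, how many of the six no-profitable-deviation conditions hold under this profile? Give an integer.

High-fitness (own payoff 73.3 − 1.9×33 = 10.6): to d=0 gives 11.7 → profitable ✗; to d=7 gives 31.2 − 1.9×7 = 17.9 → profitable ✗.
Low-fitness (own payoff 11.7): to d=7 gives 31.2 − 8.4×7 = -27.6 → no gain ✓; to d=33 gives 73.3 − 8.4×33 = -203.9 → no gain ✓.
Mid-fitness (own payoff 31.2 − 5.8×7 = -9.4): to d=0 gives 11.7 → profitable ✗; to d=33 gives 73.3 − 5.8×33 = -118.1 → no gain ✓.
3 of the 6 constraints hold; not an equilibrium.

3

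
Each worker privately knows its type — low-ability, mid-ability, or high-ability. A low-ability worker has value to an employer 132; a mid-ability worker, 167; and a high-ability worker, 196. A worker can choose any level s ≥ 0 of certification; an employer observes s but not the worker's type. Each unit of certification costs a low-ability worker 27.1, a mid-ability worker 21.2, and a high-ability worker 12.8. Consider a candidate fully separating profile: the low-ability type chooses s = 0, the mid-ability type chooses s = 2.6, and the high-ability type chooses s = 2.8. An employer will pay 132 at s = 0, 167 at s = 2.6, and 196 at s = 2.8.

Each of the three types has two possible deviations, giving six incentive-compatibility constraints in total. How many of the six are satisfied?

High-ability (own payoff 196 − 12.8×2.8 = 160.16): to s=0 gives 132 → no gain ✓; to s=2.6 gives 167 − 12.8×2.6 = 133.72 → no gain ✓.
Low-ability (own payoff 132): to s=2.6 gives 167 − 27.1×2.6 = 96.54 → no gain ✓; to s=2.8 gives 196 − 27.1×2.8 = 120.12 → no gain ✓.
Mid-ability (own payoff 167 − 21.2×2.6 = 111.88): to s=0 gives 132 → profitable ✗; to s=2.8 gives 196 − 21.2×2.8 = 136.64 → profitable ✗.
4 of the 6 constraints hold; not an equilibrium.

4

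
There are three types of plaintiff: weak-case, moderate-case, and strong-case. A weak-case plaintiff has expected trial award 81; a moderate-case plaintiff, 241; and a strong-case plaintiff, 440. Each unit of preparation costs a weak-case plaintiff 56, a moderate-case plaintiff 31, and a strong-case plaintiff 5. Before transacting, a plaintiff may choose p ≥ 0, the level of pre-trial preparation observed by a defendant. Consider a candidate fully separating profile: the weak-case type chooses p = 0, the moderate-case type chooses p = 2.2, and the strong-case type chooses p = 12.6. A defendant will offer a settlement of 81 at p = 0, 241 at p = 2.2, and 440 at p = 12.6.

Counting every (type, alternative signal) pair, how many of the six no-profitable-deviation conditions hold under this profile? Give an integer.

Moderate-case (own payoff 241 − 31×2.2 = 172.8): to p=0 gives 81 → no gain ✓; to p=12.6 gives 440 − 31×12.6 = 49.4 → no gain ✓.
Strong-case (own payoff 440 − 5×12.6 = 377): to p=0 gives 81 → no gain ✓; to p=2.2 gives 241 − 5×2.2 = 230 → no gain ✓.
Weak-case (own payoff 81): to p=2.2 gives 241 − 56×2.2 = 117.8 → profitable ✗; to p=12.6 gives 440 − 56×12.6 = -265.6 → no gain ✓.
5 of the 6 constraints hold; not an equilibrium.

5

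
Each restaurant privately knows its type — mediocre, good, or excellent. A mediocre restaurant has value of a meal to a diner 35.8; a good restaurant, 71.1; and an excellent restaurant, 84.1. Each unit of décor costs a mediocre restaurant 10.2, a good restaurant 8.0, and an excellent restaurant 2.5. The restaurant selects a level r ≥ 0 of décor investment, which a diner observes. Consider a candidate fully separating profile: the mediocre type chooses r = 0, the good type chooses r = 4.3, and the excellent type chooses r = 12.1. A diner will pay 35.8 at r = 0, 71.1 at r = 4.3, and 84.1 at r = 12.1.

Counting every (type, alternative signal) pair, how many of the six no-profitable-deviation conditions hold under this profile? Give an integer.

Excellent (own payoff 84.1 − 2.5×12.1 = 53.85): to r=0 gives 35.8 → no gain ✓; to r=4.3 gives 71.1 − 2.5×4.3 = 60.35 → profitable ✗.
Good (own payoff 71.1 − 8.0×4.3 = 36.7): to r=0 gives 35.8 → no gain ✓; to r=12.1 gives 84.1 − 8.0×12.1 = -12.7 → no gain ✓.
Mediocre (own payoff 35.8): to r=4.3 gives 71.1 − 10.2×4.3 = 27.24 → no gain ✓; to r=12.1 gives 84.1 − 10.2×12.1 = -39.32 → no gain ✓.
5 of the 6 constraints hold; not an equilibrium.

5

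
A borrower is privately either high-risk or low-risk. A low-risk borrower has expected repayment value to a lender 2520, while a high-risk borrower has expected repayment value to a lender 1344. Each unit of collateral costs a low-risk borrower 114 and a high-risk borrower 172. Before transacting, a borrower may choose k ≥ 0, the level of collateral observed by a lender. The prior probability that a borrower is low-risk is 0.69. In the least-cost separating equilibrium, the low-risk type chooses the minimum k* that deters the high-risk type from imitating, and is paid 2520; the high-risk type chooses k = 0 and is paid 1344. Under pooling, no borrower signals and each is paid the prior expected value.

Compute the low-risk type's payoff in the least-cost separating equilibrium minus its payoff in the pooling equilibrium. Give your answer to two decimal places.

-414.88

Least-cost separating signal: k* solves 1344 = 2520 − 172·k*, so k* = (2520 − 1344)/172 ≈ 6.8372.
Low-risk type's separating payoff: 2520 − 114 × k* = 2520 − 114 × (2520 − 1344)/172 = 2520 − 134064/172 ≈ 1740.5581.
Pooling payoff: 0.69 × 2520 + 0.31 × 1344 = 2155.44.
Difference: 1740.5581 − 2155.44 = -414.8819, i.e. -414.88 to two decimal places.
The low-risk type would prefer the pooling outcome.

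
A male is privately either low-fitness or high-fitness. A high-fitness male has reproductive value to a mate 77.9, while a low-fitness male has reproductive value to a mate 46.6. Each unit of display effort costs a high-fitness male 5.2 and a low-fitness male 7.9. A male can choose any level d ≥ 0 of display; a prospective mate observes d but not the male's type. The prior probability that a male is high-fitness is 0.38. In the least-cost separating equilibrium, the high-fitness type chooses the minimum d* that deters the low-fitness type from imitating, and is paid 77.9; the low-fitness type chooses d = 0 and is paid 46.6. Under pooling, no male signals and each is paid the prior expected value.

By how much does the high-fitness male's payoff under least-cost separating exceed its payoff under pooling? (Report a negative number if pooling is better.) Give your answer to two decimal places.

-1.20

Least-cost separating signal: d* solves 46.6 = 77.9 − 7.9·d*, so d* = (77.9 − 46.6)/7.9 ≈ 3.9620.
High-fitness type's separating payoff: 77.9 − 5.2 × d* = 77.9 − 5.2 × (77.9 − 46.6)/7.9 = 77.9 − 162.76/7.9 ≈ 57.2975.
Pooling payoff: 0.38 × 77.9 + 0.62 × 46.6 = 58.494.
Difference: 57.2975 − 58.494 = -1.1965, i.e. -1.20 to two decimal places.
The high-fitness type would prefer the pooling outcome.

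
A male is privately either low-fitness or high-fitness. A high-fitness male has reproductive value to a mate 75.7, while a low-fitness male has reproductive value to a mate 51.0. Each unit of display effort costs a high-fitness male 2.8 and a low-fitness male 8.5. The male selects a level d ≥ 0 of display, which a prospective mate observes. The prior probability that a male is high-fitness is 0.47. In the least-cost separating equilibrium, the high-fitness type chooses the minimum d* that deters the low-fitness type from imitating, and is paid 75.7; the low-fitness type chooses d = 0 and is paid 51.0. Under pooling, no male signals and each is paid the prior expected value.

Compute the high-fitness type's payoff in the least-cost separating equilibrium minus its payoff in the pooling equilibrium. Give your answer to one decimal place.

5.0

Least-cost separating signal: d* solves 51.0 = 75.7 − 8.5·d*, so d* = (75.7 − 51.0)/8.5 ≈ 2.9059.
High-fitness type's separating payoff: 75.7 − 2.8 × d* = 75.7 − 2.8 × (75.7 − 51.0)/8.5 = 75.7 − 69.16/8.5 ≈ 67.564.
Pooling payoff: 0.47 × 75.7 + 0.53 × 51.0 = 62.609.
Difference: 67.564 − 62.609 = 4.955, i.e. 5.0 to one decimal place.
The high-fitness type prefers to separate.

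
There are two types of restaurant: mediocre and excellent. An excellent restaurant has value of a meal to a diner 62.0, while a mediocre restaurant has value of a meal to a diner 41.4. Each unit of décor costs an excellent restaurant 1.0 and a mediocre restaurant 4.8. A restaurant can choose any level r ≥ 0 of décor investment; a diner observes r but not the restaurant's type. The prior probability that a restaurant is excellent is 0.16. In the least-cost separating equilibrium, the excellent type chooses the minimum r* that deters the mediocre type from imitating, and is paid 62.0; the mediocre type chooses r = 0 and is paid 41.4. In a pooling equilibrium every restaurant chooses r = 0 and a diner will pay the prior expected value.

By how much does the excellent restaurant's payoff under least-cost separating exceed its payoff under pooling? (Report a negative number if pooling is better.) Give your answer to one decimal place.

Least-cost separating signal: r* solves 41.4 = 62.0 − 4.8·r*, so r* = (62.0 − 41.4)/4.8 ≈ 4.2917.
Excellent type's separating payoff: 62.0 − 1.0 × r* = 62.0 − 1.0 × (62.0 − 41.4)/4.8 = 62.0 − 20.6/4.8 ≈ 57.708.
Pooling payoff: 0.16 × 62.0 + 0.84 × 41.4 = 44.696.
Difference: 57.708 − 44.696 = 13.012, i.e. 13.0 to one decimal place.
The excellent type prefers to separate.

13.0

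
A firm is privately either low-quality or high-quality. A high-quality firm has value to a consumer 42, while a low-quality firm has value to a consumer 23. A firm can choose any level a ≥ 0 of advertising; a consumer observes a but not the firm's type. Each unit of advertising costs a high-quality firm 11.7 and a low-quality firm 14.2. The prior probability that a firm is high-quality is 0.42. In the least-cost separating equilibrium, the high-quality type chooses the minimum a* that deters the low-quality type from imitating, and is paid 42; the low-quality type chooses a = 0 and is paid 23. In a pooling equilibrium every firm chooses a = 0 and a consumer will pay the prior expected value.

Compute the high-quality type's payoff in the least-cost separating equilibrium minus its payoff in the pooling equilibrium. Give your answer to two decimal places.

Least-cost separating signal: a* solves 23 = 42 − 14.2·a*, so a* = (42 − 23)/14.2 ≈ 1.3380.
High-quality type's separating payoff: 42 − 11.7 × a* = 42 − 11.7 × (42 − 23)/14.2 = 42 − 222.3/14.2 ≈ 26.3451.
Pooling payoff: 0.42 × 42 + 0.58 × 23 = 30.98.
Difference: 26.3451 − 30.98 = -4.6349, i.e. -4.63 to two decimal places.
The high-quality type would prefer the pooling outcome.

-4.63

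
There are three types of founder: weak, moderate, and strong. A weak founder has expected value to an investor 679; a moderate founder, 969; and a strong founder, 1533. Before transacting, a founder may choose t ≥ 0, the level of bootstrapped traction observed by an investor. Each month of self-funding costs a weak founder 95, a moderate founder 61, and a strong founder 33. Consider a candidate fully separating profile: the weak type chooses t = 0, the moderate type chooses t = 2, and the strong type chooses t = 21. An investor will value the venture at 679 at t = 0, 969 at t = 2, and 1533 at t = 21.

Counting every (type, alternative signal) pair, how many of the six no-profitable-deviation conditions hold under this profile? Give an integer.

4

Weak (own payoff 679): to t=2 gives 969 − 95×2 = 779 → profitable ✗; to t=21 gives 1533 − 95×21 = -462 → no gain ✓.
Strong (own payoff 1533 − 33×21 = 840): to t=0 gives 679 → no gain ✓; to t=2 gives 969 − 33×2 = 903 → profitable ✗.
Moderate (own payoff 969 − 61×2 = 847): to t=0 gives 679 → no gain ✓; to t=21 gives 1533 − 61×21 = 252 → no gain ✓.
4 of the 6 constraints hold; not an equilibrium.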